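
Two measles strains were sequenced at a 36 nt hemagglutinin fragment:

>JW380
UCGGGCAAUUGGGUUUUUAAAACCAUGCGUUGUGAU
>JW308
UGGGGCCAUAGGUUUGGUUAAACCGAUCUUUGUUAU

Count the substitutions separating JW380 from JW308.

12

The sequences differ at positions 2 (C/G), 7 (A/C), 10 (U/A), 13 (G/U), 16 (U/G), 17 (U/G), 19 (A/U), 25 (A/G), 26 (U/A), 27 (G/U), 29 (G/U), 34 (G/U).
That gives 12 mismatches out of 36 aligned sites, so the Hamming distance is 12.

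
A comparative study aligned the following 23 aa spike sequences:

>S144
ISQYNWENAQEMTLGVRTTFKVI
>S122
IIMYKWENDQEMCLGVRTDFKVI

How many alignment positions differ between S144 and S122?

6

Mismatches occur at site 2 (S/I), site 3 (Q/M), site 5 (N/K), site 9 (A/D), site 13 (T/C), site 19 (T/D).
That gives 6 mismatches out of 23 aligned sites, so the Hamming distance is 6.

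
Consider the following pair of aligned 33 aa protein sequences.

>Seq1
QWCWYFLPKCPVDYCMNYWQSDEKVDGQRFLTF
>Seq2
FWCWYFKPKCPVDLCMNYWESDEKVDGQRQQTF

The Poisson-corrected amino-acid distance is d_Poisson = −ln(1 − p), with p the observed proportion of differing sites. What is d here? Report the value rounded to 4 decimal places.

Differing sites — 1:Q/F; 7:L/K; 14:Y/L; 20:Q/E; 30:F/Q; 31:L/Q.
p = 6/33 = 0.181818.
d = −ln(1 − 0.181818) = −ln(0.818182) = 0.2007.

0.2007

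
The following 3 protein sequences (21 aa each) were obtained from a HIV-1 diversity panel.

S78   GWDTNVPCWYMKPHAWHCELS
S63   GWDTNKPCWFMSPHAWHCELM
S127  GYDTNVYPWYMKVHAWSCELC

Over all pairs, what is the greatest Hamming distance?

Pairwise Hamming distances:
  S78 vs S63: 4
  S78 vs S127: 6
  S63 vs S127: 9
The largest is 9, between S63 and S127.

9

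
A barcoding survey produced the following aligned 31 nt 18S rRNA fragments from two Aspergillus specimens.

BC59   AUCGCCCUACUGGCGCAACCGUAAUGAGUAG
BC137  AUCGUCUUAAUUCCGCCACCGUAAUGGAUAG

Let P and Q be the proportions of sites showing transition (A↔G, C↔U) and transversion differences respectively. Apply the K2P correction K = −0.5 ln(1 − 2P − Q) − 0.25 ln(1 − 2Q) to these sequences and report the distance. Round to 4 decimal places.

0.3194

Differing sites — 5:C/U (Ti); 7:C/U (Ti); 10:C/A (Tv); 12:G/U (Tv); 13:G/C (Tv); 17:A/C (Tv); 27:A/G (Ti); 28:G/A (Ti).
Of the 8 differences, 4 transitions and 4 transversions over 31 sites: P = 4/31 = 0.129032, Q = 4/31 = 0.129032.
d = −0.5·ln(0.612904) − 0.25·ln(0.741936) = −0.5·(-0.489547) − 0.25·(-0.298492) = 0.3194.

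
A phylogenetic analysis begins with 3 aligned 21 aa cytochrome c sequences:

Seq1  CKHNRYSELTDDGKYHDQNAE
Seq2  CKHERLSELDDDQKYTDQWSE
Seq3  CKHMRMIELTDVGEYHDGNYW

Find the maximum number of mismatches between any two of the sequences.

12

Pairwise Hamming distances:
  Seq1 vs Seq2: 7
  Seq1 vs Seq3: 8
  Seq2 vs Seq3: 12
The largest is 12, between Seq2 and Seq3.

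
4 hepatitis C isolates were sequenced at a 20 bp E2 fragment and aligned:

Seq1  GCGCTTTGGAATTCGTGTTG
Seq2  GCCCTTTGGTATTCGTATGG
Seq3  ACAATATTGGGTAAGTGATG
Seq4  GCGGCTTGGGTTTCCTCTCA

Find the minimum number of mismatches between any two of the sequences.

Pairwise Hamming distances:
  Seq1 vs Seq2: 4
  Seq1 vs Seq3: 10
  Seq1 vs Seq4: 8
  Seq2 vs Seq3: 12
  Seq2 vs Seq4: 9
  Seq3 vs Seq4: 14
The smallest is 4, between Seq1 and Seq2.

4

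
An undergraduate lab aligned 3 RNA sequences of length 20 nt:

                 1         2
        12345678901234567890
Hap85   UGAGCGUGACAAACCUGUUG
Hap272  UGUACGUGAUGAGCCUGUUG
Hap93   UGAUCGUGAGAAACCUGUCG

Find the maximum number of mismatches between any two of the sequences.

Pairwise Hamming distances:
  Hap85 vs Hap272: 5
  Hap85 vs Hap93: 3
  Hap272 vs Hap93: 6
The largest is 6, between Hap272 and Hap93.

6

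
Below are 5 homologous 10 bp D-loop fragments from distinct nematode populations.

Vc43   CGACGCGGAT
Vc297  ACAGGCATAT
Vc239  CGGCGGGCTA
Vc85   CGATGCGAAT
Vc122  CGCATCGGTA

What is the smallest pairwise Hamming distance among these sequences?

2

Pairwise Hamming distances:
  Vc43 vs Vc297: 5
  Vc43 vs Vc239: 5
  Vc43 vs Vc85: 2
  Vc43 vs Vc122: 5
  Vc297 vs Vc239: 9
  Vc297 vs Vc85: 5
  Vc297 vs Vc122: 9
  Vc239 vs Vc85: 6
  Vc239 vs Vc122: 5
  Vc85 vs Vc122: 6
The smallest is 2, between Vc43 and Vc85.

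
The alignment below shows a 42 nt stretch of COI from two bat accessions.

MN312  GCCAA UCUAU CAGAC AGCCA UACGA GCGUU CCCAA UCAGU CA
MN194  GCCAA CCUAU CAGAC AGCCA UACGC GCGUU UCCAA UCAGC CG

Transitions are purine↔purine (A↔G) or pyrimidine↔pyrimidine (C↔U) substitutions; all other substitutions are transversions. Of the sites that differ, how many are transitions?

4

Differing sites — 6:U/C (Ti); 25:A/C (Tv); 31:C/U (Ti); 40:U/C (Ti); 42:A/G (Ti).
Of the 5 differences, 4 transitions and 1 transversion, so the answer is 4.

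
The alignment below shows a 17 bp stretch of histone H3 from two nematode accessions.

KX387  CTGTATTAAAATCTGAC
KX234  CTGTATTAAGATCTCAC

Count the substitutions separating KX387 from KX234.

Differing sites — 10:A/G; 15:G/C.
That gives 2 mismatches out of 17 aligned sites, so the Hamming distance is 2.

2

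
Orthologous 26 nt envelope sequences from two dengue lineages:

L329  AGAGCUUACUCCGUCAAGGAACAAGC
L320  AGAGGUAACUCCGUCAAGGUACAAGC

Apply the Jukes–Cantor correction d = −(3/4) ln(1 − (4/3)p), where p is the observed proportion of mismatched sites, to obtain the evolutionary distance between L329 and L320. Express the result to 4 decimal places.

0.1253

The sequences differ at positions 5 (C/G), 7 (U/A), 20 (A/U).
p = 3/26 = 0.115385.
d = −0.75 · ln(1 − (4/3)·0.115385) = −0.75 · ln(0.846153) = −0.75 · (-0.167055) = 0.1253.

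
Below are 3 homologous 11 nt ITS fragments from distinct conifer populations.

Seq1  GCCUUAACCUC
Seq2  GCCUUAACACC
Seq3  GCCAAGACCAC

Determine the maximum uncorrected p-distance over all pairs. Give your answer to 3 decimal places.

0.455

Pairwise Hamming distances:
  Seq1 vs Seq2: 2
  Seq1 vs Seq3: 4
  Seq2 vs Seq3: 5
The largest is 5 mismatches, between Seq2 and Seq3; p = 5/11 = 0.455.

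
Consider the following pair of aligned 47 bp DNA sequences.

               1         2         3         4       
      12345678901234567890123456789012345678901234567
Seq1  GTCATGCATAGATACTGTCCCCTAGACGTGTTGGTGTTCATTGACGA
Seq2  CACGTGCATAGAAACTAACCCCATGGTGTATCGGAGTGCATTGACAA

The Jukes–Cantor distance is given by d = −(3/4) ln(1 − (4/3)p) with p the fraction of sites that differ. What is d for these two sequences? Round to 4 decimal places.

Differing sites — 1:G/C; 2:T/A; 4:A/G; 13:T/A; 17:G/A; 18:T/A; 23:T/A; 24:A/T; 26:A/G; 27:C/T; 30:G/A; 32:T/C; 35:T/A; 38:T/G; 46:G/A.
p = 15/47 = 0.319149.
d = −0.75 · ln(1 − (4/3)·0.319149) = −0.75 · ln(0.574468) = −0.75 · (-0.554311) = 0.4157.

0.4157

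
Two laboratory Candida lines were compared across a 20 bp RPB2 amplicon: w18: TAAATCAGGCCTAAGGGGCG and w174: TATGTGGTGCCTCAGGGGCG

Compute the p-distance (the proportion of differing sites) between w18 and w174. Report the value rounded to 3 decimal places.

Differing sites — 3:A/T; 4:A/G; 6:C/G; 7:A/G; 8:G/T; 13:A/C.
There are 6 differences over 20 sites, so p = 6/20 = 0.300.

0.300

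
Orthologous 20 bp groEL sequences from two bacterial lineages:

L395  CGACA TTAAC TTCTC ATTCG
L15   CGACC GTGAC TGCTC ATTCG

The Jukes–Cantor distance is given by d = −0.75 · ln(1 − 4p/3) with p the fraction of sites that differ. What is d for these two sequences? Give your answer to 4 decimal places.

0.2326

Mismatches occur at site 5 (A↔C), site 6 (T↔G), site 8 (A↔G), site 12 (T↔G).
p = 4/20 = 0.200000.
d = −0.75 · ln(1 − (4/3)·0.200000) = −0.75 · ln(0.733333) = −0.75 · (-0.310155) = 0.2326.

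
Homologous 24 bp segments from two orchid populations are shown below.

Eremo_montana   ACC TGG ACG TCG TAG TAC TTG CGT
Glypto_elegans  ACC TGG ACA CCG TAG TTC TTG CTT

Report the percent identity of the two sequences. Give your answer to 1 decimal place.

83.3%

Mismatches occur at site 9 (G→A), site 10 (T→C), site 17 (A→T), site 23 (G→T).
20 of the 24 sites match, so the percent identity is 20/24 × 100 = 83.3%.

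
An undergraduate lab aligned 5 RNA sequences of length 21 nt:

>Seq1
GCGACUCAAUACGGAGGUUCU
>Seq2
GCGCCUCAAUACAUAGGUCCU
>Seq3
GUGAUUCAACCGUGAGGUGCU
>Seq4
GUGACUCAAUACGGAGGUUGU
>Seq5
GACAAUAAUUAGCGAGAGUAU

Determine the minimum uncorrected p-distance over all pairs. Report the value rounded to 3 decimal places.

0.095

Pairwise Hamming distances:
  Seq1 vs Seq2: 4
  Seq1 vs Seq3: 7
  Seq1 vs Seq4: 2
  Seq1 vs Seq5: 10
  Seq2 vs Seq3: 9
  Seq2 vs Seq4: 6
  Seq2 vs Seq5: 13
  Seq3 vs Seq4: 7
  Seq3 vs Seq5: 12
  Seq4 vs Seq5: 10
The smallest is 2 mismatches, between Seq1 and Seq4; p = 2/21 = 0.095.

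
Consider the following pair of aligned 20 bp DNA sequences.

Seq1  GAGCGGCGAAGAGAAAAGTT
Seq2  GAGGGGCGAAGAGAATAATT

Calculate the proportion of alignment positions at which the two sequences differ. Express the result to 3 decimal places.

0.150

Differing sites — 4:C/G; 16:A/T; 18:G/A.
There are 3 differences over 20 sites, so p = 3/20 = 0.150.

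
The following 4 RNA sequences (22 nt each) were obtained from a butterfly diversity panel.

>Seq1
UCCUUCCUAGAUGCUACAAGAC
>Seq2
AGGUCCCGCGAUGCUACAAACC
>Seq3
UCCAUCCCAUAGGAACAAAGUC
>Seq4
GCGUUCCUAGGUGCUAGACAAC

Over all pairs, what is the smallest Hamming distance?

Pairwise Hamming distances:
  Seq1 vs Seq2: 8
  Seq1 vs Seq3: 9
  Seq1 vs Seq4: 6
  Seq2 vs Seq3: 15
  Seq2 vs Seq4: 9
  Seq3 vs Seq4: 14
The smallest is 6, between Seq1 and Seq4.

6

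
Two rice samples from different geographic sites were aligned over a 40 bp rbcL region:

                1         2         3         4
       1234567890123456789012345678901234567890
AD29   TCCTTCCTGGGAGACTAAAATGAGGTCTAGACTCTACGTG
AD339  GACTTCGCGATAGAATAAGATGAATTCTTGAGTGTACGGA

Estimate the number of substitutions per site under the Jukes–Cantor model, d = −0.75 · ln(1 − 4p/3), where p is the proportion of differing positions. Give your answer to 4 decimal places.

Differing sites — 1:T/G; 2:C/A; 7:C/G; 8:T/C; 10:G/A; 11:G/T; 15:C/A; 19:A/G; 24:G/A; 25:G/T; 29:A/T; 32:C/G; 34:C/G; 39:T/G; 40:G/A.
p = 15/40 = 0.375000.
d = −0.75 · ln(1 − (4/3)·0.375000) = −0.75 · ln(0.500000) = −0.75 · (-0.693147) = 0.5199.

0.5199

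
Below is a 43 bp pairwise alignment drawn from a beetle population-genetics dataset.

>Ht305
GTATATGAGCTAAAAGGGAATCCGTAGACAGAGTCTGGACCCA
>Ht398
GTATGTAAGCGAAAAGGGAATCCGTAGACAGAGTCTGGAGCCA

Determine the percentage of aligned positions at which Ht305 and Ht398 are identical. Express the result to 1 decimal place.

The sequences differ at positions 5 (A/G), 7 (G/A), 11 (T/G), 40 (C/G).
39 of the 43 sites match, so the percent identity is 39/43 × 100 = 90.7%.

90.7%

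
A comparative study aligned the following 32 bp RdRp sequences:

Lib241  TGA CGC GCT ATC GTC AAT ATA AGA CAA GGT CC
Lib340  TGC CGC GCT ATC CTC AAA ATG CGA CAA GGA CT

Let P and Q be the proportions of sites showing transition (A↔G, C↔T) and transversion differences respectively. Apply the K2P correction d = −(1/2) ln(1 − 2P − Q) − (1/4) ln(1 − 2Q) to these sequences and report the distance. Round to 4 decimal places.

0.2588

Differing sites — 3:A/C (Tv); 13:G/C (Tv); 18:T/A (Tv); 21:A/G (Ti); 22:A/C (Tv); 30:T/A (Tv); 32:C/T (Ti).
Of the 7 differences, 2 transitions and 5 transversions over 32 sites: P = 2/32 = 0.062500, Q = 5/32 = 0.156250.
d = −0.5·ln(0.718750) − 0.25·ln(0.687500) = −0.5·(-0.330242) − 0.25·(-0.374693) = 0.2588.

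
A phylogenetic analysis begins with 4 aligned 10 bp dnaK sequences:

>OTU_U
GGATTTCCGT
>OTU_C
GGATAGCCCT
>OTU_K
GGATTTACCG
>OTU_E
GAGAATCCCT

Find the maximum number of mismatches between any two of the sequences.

6

Pairwise Hamming distances:
  OTU_U vs OTU_C: 3
  OTU_U vs OTU_K: 3
  OTU_U vs OTU_E: 5
  OTU_C vs OTU_K: 4
  OTU_C vs OTU_E: 4
  OTU_K vs OTU_E: 6
The largest is 6, between OTU_K and OTU_E.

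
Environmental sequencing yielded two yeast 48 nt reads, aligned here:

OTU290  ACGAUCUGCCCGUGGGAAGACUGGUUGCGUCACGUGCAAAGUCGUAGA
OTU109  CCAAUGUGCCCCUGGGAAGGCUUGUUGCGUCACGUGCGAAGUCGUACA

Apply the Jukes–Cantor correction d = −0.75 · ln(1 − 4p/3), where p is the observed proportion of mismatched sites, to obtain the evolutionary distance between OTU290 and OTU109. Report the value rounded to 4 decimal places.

0.1885

Differing sites — 1:A/C; 3:G/A; 6:C/G; 12:G/C; 20:A/G; 23:G/U; 38:A/G; 47:G/C.
p = 8/48 = 0.166667.
d = −0.75 · ln(1 − (4/3)·0.166667) = −0.75 · ln(0.777777) = −0.75 · (-0.251315) = 0.1885.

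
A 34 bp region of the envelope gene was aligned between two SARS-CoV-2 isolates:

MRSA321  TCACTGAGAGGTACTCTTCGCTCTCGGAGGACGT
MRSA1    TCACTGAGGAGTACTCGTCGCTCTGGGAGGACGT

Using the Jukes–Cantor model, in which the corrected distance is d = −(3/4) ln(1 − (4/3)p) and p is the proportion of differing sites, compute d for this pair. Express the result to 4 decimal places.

0.1280

Differing sites — 9:A/G; 10:G/A; 17:T/G; 25:C/G.
p = 4/34 = 0.117647.
d = −0.75 · ln(1 − (4/3)·0.117647) = −0.75 · ln(0.843137) = −0.75 · (-0.170626) = 0.1280.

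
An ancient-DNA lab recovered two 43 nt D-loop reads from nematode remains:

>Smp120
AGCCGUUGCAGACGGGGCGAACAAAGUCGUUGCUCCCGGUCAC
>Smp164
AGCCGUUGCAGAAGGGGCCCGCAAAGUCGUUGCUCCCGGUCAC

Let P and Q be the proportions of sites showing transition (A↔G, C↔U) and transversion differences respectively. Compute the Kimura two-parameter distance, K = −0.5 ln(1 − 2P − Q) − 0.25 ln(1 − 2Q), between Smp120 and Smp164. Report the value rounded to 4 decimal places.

0.0994

Mismatches occur at site 13 (C↔A, transversion), site 19 (G↔C, transversion), site 20 (A↔C, transversion), site 21 (A↔G, transition).
Of the 4 differences, 1 transition and 3 transversions over 43 sites: P = 1/43 = 0.023256, Q = 3/43 = 0.069767.
d = −0.5·ln(0.883721) − 0.25·ln(0.860466) = −0.5·(-0.123614) − 0.25·(-0.150281) = 0.0994.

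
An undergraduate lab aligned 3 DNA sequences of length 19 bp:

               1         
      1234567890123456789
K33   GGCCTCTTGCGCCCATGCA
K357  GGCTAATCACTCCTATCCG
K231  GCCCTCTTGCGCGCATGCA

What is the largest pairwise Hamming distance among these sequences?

Pairwise Hamming distances:
  K33 vs K357: 9
  K33 vs K231: 2
  K357 vs K231: 11
The largest is 11, between K357 and K231.

11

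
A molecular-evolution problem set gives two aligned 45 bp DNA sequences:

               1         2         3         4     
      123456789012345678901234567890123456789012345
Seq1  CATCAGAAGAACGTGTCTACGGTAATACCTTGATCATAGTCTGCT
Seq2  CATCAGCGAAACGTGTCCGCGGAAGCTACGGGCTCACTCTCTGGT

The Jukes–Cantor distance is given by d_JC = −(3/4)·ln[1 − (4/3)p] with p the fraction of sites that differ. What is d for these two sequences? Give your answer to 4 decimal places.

Differing sites — 7:A/C; 8:A/G; 9:G/A; 18:T/C; 19:A/G; 23:T/A; 25:A/G; 26:T/C; 27:A/T; 28:C/A; 30:T/G; 31:T/G; 33:A/C; 37:T/C; 38:A/T; 39:G/C; 44:C/G.
p = 17/45 = 0.377778.
d = −0.75 · ln(1 − (4/3)·0.377778) = −0.75 · ln(0.496296) = −0.75 · (-0.700583) = 0.5254.

0.5254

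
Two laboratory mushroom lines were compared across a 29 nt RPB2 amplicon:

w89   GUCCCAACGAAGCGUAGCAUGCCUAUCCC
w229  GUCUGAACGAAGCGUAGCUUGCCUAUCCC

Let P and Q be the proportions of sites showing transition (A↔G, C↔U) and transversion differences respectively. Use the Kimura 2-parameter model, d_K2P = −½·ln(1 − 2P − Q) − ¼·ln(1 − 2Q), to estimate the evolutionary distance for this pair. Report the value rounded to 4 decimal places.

0.1113

Mismatches occur at site 4 (C/U, transition), site 5 (C/G, transversion), site 19 (A/U, transversion).
Of the 3 differences, 1 transition and 2 transversions over 29 sites: P = 1/29 = 0.034483, Q = 2/29 = 0.068966.
d = −0.5·ln(0.862068) − 0.25·ln(0.862068) = −0.5·(-0.148421) − 0.25·(-0.148421) = 0.1113.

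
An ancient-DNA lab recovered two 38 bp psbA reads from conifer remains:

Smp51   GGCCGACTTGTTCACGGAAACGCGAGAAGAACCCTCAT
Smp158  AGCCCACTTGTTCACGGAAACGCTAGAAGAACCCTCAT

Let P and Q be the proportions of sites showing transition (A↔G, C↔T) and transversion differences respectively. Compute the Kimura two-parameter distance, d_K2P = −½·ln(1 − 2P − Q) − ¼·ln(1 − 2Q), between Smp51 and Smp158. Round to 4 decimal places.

The sequences differ at positions 1 (G/A, transition), 5 (G/C, transversion), 24 (G/T, transversion).
Of the 3 differences, 1 transition and 2 transversions over 38 sites: P = 1/38 = 0.026316, Q = 2/38 = 0.052632.
d = −0.5·ln(0.894736) − 0.25·ln(0.894736) = −0.5·(-0.111227) − 0.25·(-0.111227) = 0.0834.

0.0834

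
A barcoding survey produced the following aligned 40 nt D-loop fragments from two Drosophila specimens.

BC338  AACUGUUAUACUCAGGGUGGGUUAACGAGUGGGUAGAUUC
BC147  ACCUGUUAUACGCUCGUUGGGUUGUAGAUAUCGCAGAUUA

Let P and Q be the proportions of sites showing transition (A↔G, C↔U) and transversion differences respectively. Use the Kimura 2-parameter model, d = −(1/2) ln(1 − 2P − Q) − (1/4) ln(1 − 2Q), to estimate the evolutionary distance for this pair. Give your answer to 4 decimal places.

The sequences differ at positions 2 (A/C, transversion), 12 (U/G, transversion), 14 (A/U, transversion), 15 (G/C, transversion), 17 (G/U, transversion), 24 (A/G, transition), 25 (A/U, transversion), 26 (C/A, transversion), 29 (G/U, transversion), 30 (U/A, transversion), 31 (G/U, transversion), 32 (G/C, transversion), 34 (U/C, transition), 40 (C/A, transversion).
Of the 14 differences, 2 transitions and 12 transversions over 40 sites: P = 2/40 = 0.050000, Q = 12/40 = 0.300000.
d = −0.5·ln(0.600000) − 0.25·ln(0.400000) = −0.5·(-0.510826) − 0.25·(-0.916291) = 0.4845.

0.4845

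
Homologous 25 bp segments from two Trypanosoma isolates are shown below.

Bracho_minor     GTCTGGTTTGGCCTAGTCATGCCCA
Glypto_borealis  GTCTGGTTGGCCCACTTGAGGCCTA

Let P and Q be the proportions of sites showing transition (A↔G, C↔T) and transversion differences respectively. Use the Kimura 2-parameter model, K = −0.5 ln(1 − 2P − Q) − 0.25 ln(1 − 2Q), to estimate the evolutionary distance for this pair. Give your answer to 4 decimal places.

0.4284

Mismatches occur at site 9 (T↔G, transversion), site 11 (G↔C, transversion), site 14 (T↔A, transversion), site 15 (A↔C, transversion), site 16 (G↔T, transversion), site 18 (C↔G, transversion), site 20 (T↔G, transversion), site 24 (C↔T, transition).
Of the 8 differences, 1 transition and 7 transversions over 25 sites: P = 1/25 = 0.040000, Q = 7/25 = 0.280000.
d = −0.5·ln(0.640000) − 0.25·ln(0.440000) = −0.5·(-0.446287) − 0.25·(-0.820981) = 0.4284.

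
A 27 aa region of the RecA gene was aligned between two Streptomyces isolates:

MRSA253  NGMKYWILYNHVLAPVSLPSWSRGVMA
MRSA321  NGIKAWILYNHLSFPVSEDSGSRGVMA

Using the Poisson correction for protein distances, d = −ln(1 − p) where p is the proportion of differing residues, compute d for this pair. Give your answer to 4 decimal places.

0.3514

Differing sites — 3:M/I; 5:Y/A; 12:V/L; 13:L/S; 14:A/F; 18:L/E; 19:P/D; 21:W/G.
p = 8/27 = 0.296296.
d = −ln(1 − 0.296296) = −ln(0.703704) = 0.3514.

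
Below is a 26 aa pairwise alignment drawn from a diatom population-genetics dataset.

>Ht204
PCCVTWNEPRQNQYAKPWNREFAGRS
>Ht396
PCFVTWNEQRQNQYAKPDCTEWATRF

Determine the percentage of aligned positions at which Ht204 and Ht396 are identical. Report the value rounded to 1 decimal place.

Mismatches occur at site 3 (C↔F), site 9 (P↔Q), site 18 (W↔D), site 19 (N↔C), site 20 (R↔T), site 22 (F↔W), site 24 (G↔T), site 26 (S↔F).
18 of the 26 sites match, so the percent identity is 18/26 × 100 = 69.2%.

69.2%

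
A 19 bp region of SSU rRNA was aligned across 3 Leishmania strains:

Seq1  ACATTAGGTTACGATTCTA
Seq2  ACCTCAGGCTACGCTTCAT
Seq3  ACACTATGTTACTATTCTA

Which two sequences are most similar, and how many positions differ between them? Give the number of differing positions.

Pairwise Hamming distances:
  Seq1 vs Seq2: 6
  Seq1 vs Seq3: 3
  Seq2 vs Seq3: 9
The smallest is 3, between Seq1 and Seq3.

3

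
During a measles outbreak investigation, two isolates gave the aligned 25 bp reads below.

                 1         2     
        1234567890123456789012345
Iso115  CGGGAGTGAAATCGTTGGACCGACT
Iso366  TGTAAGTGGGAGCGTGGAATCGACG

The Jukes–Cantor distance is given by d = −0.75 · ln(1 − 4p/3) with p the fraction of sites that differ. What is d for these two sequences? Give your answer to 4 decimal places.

The sequences differ at positions 1 (C/T), 3 (G/T), 4 (G/A), 9 (A/G), 10 (A/G), 12 (T/G), 16 (T/G), 18 (G/A), 20 (C/T), 25 (T/G).
p = 10/25 = 0.400000.
d = −0.75 · ln(1 − (4/3)·0.400000) = −0.75 · ln(0.466667) = −0.75 · (-0.762139) = 0.5716.

0.5716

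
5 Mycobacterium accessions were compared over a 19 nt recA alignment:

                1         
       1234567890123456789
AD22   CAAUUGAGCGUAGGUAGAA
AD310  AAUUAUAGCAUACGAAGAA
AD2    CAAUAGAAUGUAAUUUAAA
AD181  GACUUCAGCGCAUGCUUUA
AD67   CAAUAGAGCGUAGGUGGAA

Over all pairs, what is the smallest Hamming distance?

Pairwise Hamming distances:
  AD22 vs AD310: 7
  AD22 vs AD2: 7
  AD22 vs AD181: 9
  AD22 vs AD67: 2
  AD310 vs AD2: 11
  AD310 vs AD181: 11
  AD310 vs AD67: 7
  AD2 vs AD181: 12
  AD2 vs AD67: 6
  AD181 vs AD67: 10
The smallest is 2, between AD22 and AD67.

2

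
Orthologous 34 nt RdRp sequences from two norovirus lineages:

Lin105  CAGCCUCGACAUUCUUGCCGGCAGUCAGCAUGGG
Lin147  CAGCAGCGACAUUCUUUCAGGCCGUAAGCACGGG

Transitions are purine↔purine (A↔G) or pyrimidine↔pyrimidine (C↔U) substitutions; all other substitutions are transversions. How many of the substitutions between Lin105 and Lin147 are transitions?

1

Mismatches occur at site 5 (C↔A, transversion), site 6 (U↔G, transversion), site 17 (G↔U, transversion), site 19 (C↔A, transversion), site 23 (A↔C, transversion), site 26 (C↔A, transversion), site 31 (U↔C, transition).
Of the 7 differences, 1 transition and 6 transversions, so the answer is 1.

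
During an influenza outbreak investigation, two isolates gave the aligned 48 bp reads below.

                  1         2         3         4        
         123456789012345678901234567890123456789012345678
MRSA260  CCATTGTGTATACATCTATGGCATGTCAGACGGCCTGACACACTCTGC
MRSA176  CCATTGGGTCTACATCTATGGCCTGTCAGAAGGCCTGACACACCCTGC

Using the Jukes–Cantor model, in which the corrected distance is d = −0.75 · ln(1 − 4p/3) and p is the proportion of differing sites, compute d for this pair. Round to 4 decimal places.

0.1121

The sequences differ at positions 7 (T/G), 10 (A/C), 23 (A/C), 31 (C/A), 44 (T/C).
p = 5/48 = 0.104167.
d = −0.75 · ln(1 − (4/3)·0.104167) = −0.75 · ln(0.861111) = −0.75 · (-0.149532) = 0.1121.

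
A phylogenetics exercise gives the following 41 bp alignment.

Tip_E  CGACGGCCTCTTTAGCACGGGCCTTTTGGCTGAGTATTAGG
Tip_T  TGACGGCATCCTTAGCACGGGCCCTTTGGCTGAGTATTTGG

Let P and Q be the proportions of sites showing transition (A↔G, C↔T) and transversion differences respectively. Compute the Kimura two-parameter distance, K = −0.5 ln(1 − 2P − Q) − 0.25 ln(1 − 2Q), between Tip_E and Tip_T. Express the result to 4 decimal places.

The sequences differ at positions 1 (C/T, transition), 8 (C/A, transversion), 11 (T/C, transition), 24 (T/C, transition), 39 (A/T, transversion).
Of the 5 differences, 3 transitions and 2 transversions over 41 sites: P = 3/41 = 0.073171, Q = 2/41 = 0.048780.
d = −0.5·ln(0.804878) − 0.25·ln(0.902440) = −0.5·(-0.217065) − 0.25·(-0.102653) = 0.1342.

0.1342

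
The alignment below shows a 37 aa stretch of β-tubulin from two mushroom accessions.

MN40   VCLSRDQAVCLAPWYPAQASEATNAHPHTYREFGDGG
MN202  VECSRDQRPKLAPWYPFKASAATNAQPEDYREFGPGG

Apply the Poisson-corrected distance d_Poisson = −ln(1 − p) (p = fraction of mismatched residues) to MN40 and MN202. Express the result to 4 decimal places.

The sequences differ at positions 2 (C/E), 3 (L/C), 8 (A/R), 9 (V/P), 10 (C/K), 17 (A/F), 18 (Q/K), 21 (E/A), 26 (H/Q), 28 (H/E), 29 (T/D), 35 (D/P).
p = 12/37 = 0.324324.
d = −ln(1 − 0.324324) = −ln(0.675676) = 0.3920.

0.3920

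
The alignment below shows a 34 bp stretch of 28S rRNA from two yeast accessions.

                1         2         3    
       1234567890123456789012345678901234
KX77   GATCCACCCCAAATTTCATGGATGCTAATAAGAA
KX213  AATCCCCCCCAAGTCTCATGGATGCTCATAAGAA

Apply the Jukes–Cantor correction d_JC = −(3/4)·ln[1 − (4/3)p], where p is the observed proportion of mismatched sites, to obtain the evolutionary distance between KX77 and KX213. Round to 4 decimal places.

Mismatches occur at site 1 (G↔A), site 6 (A↔C), site 13 (A↔G), site 15 (T↔C), site 27 (A↔C).
p = 5/34 = 0.147059.
d = −0.75 · ln(1 − (4/3)·0.147059) = −0.75 · ln(0.803921) = −0.75 · (-0.218254) = 0.1637.

0.1637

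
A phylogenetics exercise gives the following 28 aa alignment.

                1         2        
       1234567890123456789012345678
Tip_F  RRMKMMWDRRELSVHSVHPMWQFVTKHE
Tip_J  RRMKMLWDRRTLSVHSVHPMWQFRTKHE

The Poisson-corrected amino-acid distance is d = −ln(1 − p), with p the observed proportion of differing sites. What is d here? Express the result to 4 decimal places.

0.1133

Differing sites — 6:M/L; 11:E/T; 24:V/R.
p = 3/28 = 0.107143.
d = −ln(1 − 0.107143) = −ln(0.892857) = 0.1133.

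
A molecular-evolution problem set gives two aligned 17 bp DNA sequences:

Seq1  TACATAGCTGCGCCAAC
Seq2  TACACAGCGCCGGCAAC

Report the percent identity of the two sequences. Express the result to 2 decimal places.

76.47%

Differing sites — 5:T/C; 9:T/G; 10:G/C; 13:C/G.
13 of the 17 sites match, so the percent identity is 13/17 × 100 = 76.47%.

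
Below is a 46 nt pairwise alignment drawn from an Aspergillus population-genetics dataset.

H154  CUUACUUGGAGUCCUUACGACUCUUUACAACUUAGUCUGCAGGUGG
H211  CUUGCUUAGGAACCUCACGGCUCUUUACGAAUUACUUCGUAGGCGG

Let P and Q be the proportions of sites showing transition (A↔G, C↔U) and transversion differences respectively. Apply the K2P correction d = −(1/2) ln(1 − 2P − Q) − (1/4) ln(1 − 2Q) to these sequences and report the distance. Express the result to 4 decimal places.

Mismatches occur at site 4 (A→G, transition), site 8 (G→A, transition), site 10 (A→G, transition), site 11 (G→A, transition), site 12 (U→A, transversion), site 16 (U→C, transition), site 20 (A→G, transition), site 29 (A→G, transition), site 31 (C→A, transversion), site 35 (G→C, transversion), site 37 (C→U, transition), site 38 (U→C, transition), site 40 (C→U, transition), site 44 (U→C, transition).
Of the 14 differences, 11 transitions and 3 transversions over 46 sites: P = 11/46 = 0.239130, Q = 3/46 = 0.065217.
d = −0.5·ln(0.456523) − 0.25·ln(0.869566) = −0.5·(-0.784116) − 0.25·(-0.139761) = 0.4270.

0.4270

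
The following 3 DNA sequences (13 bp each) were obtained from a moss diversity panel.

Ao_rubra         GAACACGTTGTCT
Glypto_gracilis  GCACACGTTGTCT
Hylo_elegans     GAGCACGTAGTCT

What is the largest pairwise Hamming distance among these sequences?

Pairwise Hamming distances:
  Ao_rubra vs Glypto_gracilis: 1
  Ao_rubra vs Hylo_elegans: 2
  Glypto_gracilis vs Hylo_elegans: 3
The largest is 3, between Glypto_gracilis and Hylo_elegans.

3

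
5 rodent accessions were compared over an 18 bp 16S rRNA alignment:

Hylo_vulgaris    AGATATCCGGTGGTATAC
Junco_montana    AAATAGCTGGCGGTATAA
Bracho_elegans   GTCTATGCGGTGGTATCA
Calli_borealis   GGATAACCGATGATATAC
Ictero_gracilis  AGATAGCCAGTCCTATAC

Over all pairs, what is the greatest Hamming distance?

Pairwise Hamming distances:
  Hylo_vulgaris vs Junco_montana: 5
  Hylo_vulgaris vs Bracho_elegans: 6
  Hylo_vulgaris vs Calli_borealis: 4
  Hylo_vulgaris vs Ictero_gracilis: 4
  Junco_montana vs Bracho_elegans: 8
  Junco_montana vs Calli_borealis: 8
  Junco_montana vs Ictero_gracilis: 7
  Bracho_elegans vs Calli_borealis: 8
  Bracho_elegans vs Ictero_gracilis: 10
  Calli_borealis vs Ictero_gracilis: 6
The largest is 10, between Bracho_elegans and Ictero_gracilis.

10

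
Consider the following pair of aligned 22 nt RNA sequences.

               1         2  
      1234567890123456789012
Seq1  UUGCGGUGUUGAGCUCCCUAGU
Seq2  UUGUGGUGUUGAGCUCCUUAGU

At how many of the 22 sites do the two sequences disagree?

Mismatches occur at site 4 (C→U), site 18 (C→U).
That gives 2 mismatches out of 22 aligned sites, so the Hamming distance is 2.

2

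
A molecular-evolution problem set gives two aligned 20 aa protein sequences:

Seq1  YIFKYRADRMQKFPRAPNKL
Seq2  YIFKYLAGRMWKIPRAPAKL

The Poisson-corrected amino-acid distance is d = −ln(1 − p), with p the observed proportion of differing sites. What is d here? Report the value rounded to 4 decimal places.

0.2877

The sequences differ at positions 6 (R/L), 8 (D/G), 11 (Q/W), 13 (F/I), 18 (N/A).
p = 5/20 = 0.250000.
d = −ln(1 − 0.250000) = −ln(0.750000) = 0.2877.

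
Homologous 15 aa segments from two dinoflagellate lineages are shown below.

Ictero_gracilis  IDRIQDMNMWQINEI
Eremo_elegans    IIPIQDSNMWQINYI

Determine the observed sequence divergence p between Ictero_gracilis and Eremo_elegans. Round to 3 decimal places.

0.267

Differing sites — 2:D/I; 3:R/P; 7:M/S; 14:E/Y.
There are 4 differences over 15 sites, so p = 4/15 = 0.267.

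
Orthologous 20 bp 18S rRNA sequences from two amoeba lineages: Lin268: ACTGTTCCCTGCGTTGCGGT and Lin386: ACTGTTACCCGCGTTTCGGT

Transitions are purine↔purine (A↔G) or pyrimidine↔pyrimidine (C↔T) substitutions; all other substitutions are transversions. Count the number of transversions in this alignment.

2

Differing sites — 7:C/A (Tv); 10:T/C (Ti); 16:G/T (Tv).
Of the 3 differences, 1 transition and 2 transversions, so the answer is 2.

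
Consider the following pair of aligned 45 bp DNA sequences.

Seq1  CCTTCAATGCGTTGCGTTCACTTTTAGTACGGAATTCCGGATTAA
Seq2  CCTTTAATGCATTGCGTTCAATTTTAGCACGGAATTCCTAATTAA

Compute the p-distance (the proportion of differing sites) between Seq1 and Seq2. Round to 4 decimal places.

The sequences differ at positions 5 (C/T), 11 (G/A), 21 (C/A), 28 (T/C), 39 (G/T), 40 (G/A).
There are 6 differences over 45 sites, so p = 6/45 = 0.1333.

0.1333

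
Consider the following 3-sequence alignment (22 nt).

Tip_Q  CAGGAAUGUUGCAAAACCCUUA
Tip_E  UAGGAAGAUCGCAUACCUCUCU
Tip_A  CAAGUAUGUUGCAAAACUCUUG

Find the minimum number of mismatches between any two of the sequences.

Pairwise Hamming distances:
  Tip_Q vs Tip_E: 9
  Tip_Q vs Tip_A: 4
  Tip_E vs Tip_A: 10
The smallest is 4, between Tip_Q and Tip_A.

4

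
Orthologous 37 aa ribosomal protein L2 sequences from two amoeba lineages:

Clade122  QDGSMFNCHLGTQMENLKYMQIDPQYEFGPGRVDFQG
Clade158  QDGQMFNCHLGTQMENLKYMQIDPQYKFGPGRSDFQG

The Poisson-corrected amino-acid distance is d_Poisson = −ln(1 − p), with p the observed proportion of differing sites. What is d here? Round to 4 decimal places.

The sequences differ at positions 4 (S/Q), 27 (E/K), 33 (V/S).
p = 3/37 = 0.081081.
d = −ln(1 − 0.081081) = −ln(0.918919) = 0.0846.

0.0846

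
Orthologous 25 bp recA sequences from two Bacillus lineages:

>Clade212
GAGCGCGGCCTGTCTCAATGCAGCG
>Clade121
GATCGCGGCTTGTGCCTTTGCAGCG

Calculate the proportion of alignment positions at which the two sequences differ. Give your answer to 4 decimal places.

The sequences differ at positions 3 (G/T), 10 (C/T), 14 (C/G), 15 (T/C), 17 (A/T), 18 (A/T).
There are 6 differences over 25 sites, so p = 6/25 = 0.2400.

0.2400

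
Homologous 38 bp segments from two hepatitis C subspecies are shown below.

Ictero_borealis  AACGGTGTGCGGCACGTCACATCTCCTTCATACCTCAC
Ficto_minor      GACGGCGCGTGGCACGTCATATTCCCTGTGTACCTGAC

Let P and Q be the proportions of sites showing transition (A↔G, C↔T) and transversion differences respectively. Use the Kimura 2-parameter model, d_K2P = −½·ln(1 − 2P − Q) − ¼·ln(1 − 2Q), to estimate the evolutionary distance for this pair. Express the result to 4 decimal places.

Mismatches occur at site 1 (A→G, transition), site 6 (T→C, transition), site 8 (T→C, transition), site 10 (C→T, transition), site 20 (C→T, transition), site 23 (C→T, transition), site 24 (T→C, transition), site 28 (T→G, transversion), site 29 (C→T, transition), site 30 (A→G, transition), site 36 (C→G, transversion).
Of the 11 differences, 9 transitions and 2 transversions over 38 sites: P = 9/38 = 0.236842, Q = 2/38 = 0.052632.
d = −0.5·ln(0.473684) − 0.25·ln(0.894736) = −0.5·(-0.747215) − 0.25·(-0.111227) = 0.4014.

0.4014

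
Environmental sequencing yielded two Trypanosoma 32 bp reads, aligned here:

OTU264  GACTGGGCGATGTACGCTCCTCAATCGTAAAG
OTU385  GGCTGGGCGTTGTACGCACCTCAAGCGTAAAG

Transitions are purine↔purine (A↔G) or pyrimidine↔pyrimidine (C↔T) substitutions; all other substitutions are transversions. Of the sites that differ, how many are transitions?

1

Mismatches occur at site 2 (A→G, transition), site 10 (A→T, transversion), site 18 (T→A, transversion), site 25 (T→G, transversion).
Of the 4 differences, 1 transition and 3 transversions, so the answer is 1.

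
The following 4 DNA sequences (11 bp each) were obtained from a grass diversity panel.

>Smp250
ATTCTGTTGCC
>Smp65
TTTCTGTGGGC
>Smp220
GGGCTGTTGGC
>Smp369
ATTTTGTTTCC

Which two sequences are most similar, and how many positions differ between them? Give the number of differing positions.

2

Pairwise Hamming distances:
  Smp250 vs Smp65: 3
  Smp250 vs Smp220: 4
  Smp250 vs Smp369: 2
  Smp65 vs Smp220: 4
  Smp65 vs Smp369: 5
  Smp220 vs Smp369: 6
The smallest is 2, between Smp250 and Smp369.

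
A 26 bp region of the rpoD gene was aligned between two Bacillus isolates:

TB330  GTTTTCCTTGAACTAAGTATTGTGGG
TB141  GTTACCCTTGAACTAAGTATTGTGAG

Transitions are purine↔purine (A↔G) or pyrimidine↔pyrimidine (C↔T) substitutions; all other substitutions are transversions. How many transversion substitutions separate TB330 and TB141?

The sequences differ at positions 4 (T/A, transversion), 5 (T/C, transition), 25 (G/A, transition).
Of the 3 differences, 2 transitions and 1 transversion, so the answer is 1.

1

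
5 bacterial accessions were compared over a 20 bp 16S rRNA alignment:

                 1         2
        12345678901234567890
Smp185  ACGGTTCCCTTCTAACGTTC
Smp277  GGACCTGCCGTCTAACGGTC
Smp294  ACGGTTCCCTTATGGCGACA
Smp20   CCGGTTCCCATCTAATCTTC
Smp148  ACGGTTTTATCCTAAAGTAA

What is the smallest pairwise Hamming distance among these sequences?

4

Pairwise Hamming distances:
  Smp185 vs Smp277: 8
  Smp185 vs Smp294: 6
  Smp185 vs Smp20: 4
  Smp185 vs Smp148: 7
  Smp277 vs Smp294: 13
  Smp277 vs Smp20: 10
  Smp277 vs Smp148: 14
  Smp294 vs Smp20: 10
  Smp294 vs Smp148: 10
  Smp20 vs Smp148: 10
The smallest is 4, between Smp185 and Smp20.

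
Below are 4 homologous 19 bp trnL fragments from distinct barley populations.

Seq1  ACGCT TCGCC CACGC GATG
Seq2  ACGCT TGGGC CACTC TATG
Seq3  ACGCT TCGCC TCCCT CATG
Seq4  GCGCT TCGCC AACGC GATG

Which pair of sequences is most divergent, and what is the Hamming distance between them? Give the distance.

7

Pairwise Hamming distances:
  Seq1 vs Seq2: 4
  Seq1 vs Seq3: 5
  Seq1 vs Seq4: 2
  Seq2 vs Seq3: 7
  Seq2 vs Seq4: 6
  Seq3 vs Seq4: 6
The largest is 7, between Seq2 and Seq3.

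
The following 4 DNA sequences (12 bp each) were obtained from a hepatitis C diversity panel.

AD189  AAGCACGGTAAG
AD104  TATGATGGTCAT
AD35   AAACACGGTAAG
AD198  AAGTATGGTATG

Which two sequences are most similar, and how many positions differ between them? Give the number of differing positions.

Pairwise Hamming distances:
  AD189 vs AD104: 6
  AD189 vs AD35: 1
  AD189 vs AD198: 3
  AD104 vs AD35: 6
  AD104 vs AD198: 6
  AD35 vs AD198: 4
The smallest is 1, between AD189 and AD35.

1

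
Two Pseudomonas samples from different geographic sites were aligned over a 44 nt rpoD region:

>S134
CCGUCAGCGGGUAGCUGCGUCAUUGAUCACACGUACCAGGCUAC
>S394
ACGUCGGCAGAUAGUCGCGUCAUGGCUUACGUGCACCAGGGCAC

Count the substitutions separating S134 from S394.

The sequences differ at positions 1 (C/A), 6 (A/G), 9 (G/A), 11 (G/A), 15 (C/U), 16 (U/C), 24 (U/G), 26 (A/C), 28 (C/U), 31 (A/G), 32 (C/U), 34 (U/C), 41 (C/G), 42 (U/C).
That gives 14 mismatches out of 44 aligned sites, so the Hamming distance is 14.

14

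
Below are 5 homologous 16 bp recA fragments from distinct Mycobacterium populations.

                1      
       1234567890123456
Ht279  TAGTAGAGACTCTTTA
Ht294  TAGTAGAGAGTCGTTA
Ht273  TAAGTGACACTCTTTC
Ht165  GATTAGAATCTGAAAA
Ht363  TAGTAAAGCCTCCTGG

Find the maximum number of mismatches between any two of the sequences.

11

Pairwise Hamming distances:
  Ht279 vs Ht294: 2
  Ht279 vs Ht273: 5
  Ht279 vs Ht165: 8
  Ht279 vs Ht363: 5
  Ht294 vs Ht273: 7
  Ht294 vs Ht165: 9
  Ht294 vs Ht363: 6
  Ht273 vs Ht165: 11
  Ht273 vs Ht363: 9
  Ht165 vs Ht363: 10
The largest is 11, between Ht273 and Ht165.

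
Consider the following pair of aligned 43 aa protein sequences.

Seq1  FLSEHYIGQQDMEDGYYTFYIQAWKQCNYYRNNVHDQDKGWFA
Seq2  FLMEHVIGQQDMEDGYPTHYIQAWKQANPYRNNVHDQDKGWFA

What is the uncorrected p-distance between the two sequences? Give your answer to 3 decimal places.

Mismatches occur at site 3 (S/M), site 6 (Y/V), site 17 (Y/P), site 19 (F/H), site 27 (C/A), site 29 (Y/P).
There are 6 differences over 43 sites, so p = 6/43 = 0.140.

0.140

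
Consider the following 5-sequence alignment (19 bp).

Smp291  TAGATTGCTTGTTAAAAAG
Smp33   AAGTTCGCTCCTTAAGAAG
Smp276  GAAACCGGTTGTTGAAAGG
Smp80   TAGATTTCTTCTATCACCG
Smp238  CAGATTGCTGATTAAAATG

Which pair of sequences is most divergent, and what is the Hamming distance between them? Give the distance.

Pairwise Hamming distances:
  Smp291 vs Smp33: 6
  Smp291 vs Smp276: 7
  Smp291 vs Smp80: 7
  Smp291 vs Smp238: 4
  Smp33 vs Smp276: 10
  Smp33 vs Smp80: 11
  Smp33 vs Smp238: 7
  Smp276 vs Smp80: 12
  Smp276 vs Smp238: 9
  Smp80 vs Smp238: 9
The largest is 12, between Smp276 and Smp80.

12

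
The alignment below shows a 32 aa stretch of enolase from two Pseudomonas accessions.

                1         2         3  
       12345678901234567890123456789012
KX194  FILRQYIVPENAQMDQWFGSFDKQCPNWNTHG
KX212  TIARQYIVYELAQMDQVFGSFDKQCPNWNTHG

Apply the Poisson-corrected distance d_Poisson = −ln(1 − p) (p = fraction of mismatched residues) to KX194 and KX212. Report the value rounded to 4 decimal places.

0.1699

Differing sites — 1:F/T; 3:L/A; 9:P/Y; 11:N/L; 17:W/V.
p = 5/32 = 0.156250.
d = −ln(1 − 0.156250) = −ln(0.843750) = 0.1699.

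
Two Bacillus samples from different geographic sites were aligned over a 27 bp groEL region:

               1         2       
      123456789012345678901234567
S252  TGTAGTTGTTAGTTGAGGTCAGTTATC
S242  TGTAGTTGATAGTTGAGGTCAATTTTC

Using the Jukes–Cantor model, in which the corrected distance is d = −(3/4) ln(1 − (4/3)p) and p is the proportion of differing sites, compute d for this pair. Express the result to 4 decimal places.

0.1203

Differing sites — 9:T/A; 22:G/A; 25:A/T.
p = 3/27 = 0.111111.
d = −0.75 · ln(1 − (4/3)·0.111111) = −0.75 · ln(0.851852) = −0.75 · (-0.160342) = 0.1203.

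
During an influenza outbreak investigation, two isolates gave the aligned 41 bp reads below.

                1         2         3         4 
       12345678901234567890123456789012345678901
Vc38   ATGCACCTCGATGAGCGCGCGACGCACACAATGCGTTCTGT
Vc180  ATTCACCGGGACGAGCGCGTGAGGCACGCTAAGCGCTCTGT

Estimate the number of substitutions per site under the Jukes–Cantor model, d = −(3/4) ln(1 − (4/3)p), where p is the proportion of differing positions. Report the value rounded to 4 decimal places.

0.2950

Differing sites — 3:G/T; 8:T/G; 9:C/G; 12:T/C; 20:C/T; 23:C/G; 28:A/G; 30:A/T; 32:T/A; 36:T/C.
p = 10/41 = 0.243902.
d = −0.75 · ln(1 − (4/3)·0.243902) = −0.75 · ln(0.674797) = −0.75 · (-0.393343) = 0.2950.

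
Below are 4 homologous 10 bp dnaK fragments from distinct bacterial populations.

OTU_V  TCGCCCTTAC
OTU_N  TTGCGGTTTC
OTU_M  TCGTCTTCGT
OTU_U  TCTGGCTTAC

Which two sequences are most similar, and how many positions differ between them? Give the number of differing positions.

3

Pairwise Hamming distances:
  OTU_V vs OTU_N: 4
  OTU_V vs OTU_M: 5
  OTU_V vs OTU_U: 3
  OTU_N vs OTU_M: 7
  OTU_N vs OTU_U: 5
  OTU_M vs OTU_U: 7
The smallest is 3, between OTU_V and OTU_U.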